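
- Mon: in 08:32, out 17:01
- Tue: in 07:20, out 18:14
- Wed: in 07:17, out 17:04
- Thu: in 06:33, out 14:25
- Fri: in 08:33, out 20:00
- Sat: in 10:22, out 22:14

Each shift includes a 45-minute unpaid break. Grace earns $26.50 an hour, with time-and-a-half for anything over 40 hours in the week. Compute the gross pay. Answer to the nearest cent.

Mon: 08:32–17:01 = 8 h 29 min; less 45 min break → 7 h 44 min
Tue: 07:20–18:14 = 10 h 54 min; less 45 min break → 10 h 9 min
Wed: 07:17–17:04 = 9 h 47 min; less 45 min break → 9 h 2 min
Thu: 06:33–14:25 = 7 h 52 min; less 45 min break → 7 h 7 min
Fri: 08:33–20:00 = 11 h 27 min; less 45 min break → 10 h 42 min
Sat: 10:22–22:14 = 11 h 52 min; less 45 min break → 11 h 7 min
Total worked: 55 h 51 min = 3351 min.
Regular 40 h 0 min = 2400 min at $26.50/h; overtime 15 h 51 min = 951 min at $39.75/h.
Pay = (2400 × $26.50 + 951 × $39.75) ÷ 60 = $1690.04.

$1690.04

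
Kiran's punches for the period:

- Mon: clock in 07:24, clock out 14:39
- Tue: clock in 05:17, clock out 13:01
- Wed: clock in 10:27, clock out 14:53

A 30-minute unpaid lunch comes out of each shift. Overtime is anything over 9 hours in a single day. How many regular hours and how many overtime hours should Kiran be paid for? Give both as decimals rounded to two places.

Regular 17.92 hours, overtime 0.00 hours

Mon: 07:24–14:39 = 7 h 15 min; less 30 min break → 6 h 45 min
Tue: 05:17–13:01 = 7 h 44 min; less 30 min break → 7 h 14 min
Wed: 10:27–14:53 = 4 h 26 min; less 30 min break → 3 h 56 min
Mon reg 6 h 45 min / OT 0 h 0 min; Tue reg 7 h 14 min / OT 0 h 0 min; Wed reg 3 h 56 min / OT 0 h 0 min.
Totals: regular 17 h 55 min, overtime 0 h 0 min.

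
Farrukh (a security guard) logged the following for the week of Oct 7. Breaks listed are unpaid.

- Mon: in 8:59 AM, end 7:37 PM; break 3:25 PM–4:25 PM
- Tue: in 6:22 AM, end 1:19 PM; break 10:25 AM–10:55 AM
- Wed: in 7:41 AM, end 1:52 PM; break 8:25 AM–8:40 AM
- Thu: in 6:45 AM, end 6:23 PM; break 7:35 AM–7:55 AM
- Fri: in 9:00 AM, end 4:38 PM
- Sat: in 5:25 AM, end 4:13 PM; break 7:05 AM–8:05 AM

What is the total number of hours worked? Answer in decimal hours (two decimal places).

Mon: 8:59 AM–7:37 PM = 10 h 38 min; less 60 min break → 9 h 38 min
Tue: 6:22 AM–1:19 PM = 6 h 57 min; less 30 min break → 6 h 27 min
Wed: 7:41 AM–1:52 PM = 6 h 11 min; less 15 min break → 5 h 56 min
Thu: 6:45 AM–6:23 PM = 11 h 38 min; less 20 min break → 11 h 18 min
Fri: 9:00 AM–4:38 PM = 7 h 38 min
Sat: 5:25 AM–4:13 PM = 10 h 48 min; less 60 min break → 9 h 48 min
Total: 9 h 38 min + 6 h 27 min + 5 h 56 min + 11 h 18 min + 7 h 38 min + 9 h 48 min = 50 h 45 min.

50.75 hours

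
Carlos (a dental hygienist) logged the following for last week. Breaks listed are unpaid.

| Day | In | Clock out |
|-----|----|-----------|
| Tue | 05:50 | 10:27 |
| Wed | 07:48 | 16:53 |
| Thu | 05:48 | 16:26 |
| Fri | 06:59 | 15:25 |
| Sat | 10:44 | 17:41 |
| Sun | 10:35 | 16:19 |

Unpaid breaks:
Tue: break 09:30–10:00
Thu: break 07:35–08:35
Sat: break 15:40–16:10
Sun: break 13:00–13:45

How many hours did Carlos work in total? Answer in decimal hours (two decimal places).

Tue: 05:50–10:27 = 4 h 37 min; less 30 min break → 4 h 7 min
Wed: 07:48–16:53 = 9 h 5 min
Thu: 05:48–16:26 = 10 h 38 min; less 60 min break → 9 h 38 min
Fri: 06:59–15:25 = 8 h 26 min
Sat: 10:44–17:41 = 6 h 57 min; less 30 min break → 6 h 27 min
Sun: 10:35–16:19 = 5 h 44 min; less 45 min break → 4 h 59 min
Total: 4 h 7 min + 9 h 5 min + 9 h 38 min + 8 h 26 min + 6 h 27 min + 4 h 59 min = 42 h 42 min.

42.70 hours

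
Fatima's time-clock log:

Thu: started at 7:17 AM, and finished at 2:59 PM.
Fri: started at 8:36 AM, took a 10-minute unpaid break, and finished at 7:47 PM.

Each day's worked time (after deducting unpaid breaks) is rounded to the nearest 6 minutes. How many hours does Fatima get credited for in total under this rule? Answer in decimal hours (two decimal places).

Thu: 7:17 AM–2:59 PM = 7 h 42 min → rounds to 7 h 42 min
Fri: 8:36 AM–7:47 PM = 11 h 11 min − 10 min = 11 h 1 min → rounds to 11 h 0 min
Total credited: 18 h 42 min.

18.70 hours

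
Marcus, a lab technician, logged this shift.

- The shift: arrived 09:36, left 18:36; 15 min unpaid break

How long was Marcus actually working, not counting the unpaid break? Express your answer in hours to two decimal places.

8.75 hours

The shift: 09:36–18:36 = 9 h 0 min; less 15 min break → 8 h 45 min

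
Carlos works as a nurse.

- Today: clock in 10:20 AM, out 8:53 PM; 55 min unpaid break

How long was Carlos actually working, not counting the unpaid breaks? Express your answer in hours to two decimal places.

9.63 hours

Today: 10:20 AM–8:53 PM = 10 h 33 min; less 55 min break → 9 h 38 min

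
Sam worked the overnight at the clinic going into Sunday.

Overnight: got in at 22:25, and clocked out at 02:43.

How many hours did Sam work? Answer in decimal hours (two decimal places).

4.30 hours

Overnight: 22:25 → midnight = 1 h 35 min; midnight → 02:43 = 2 h 43 min; span 4 h 18 min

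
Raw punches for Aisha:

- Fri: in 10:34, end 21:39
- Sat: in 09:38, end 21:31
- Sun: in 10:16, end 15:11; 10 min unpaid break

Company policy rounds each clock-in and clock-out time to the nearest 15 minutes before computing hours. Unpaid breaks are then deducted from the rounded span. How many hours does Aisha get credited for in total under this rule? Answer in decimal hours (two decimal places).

Fri: in 10:34→10:30, out 21:39→21:45; 11 h 15 min
Sat: in 09:38→09:45, out 21:31→21:30; 11 h 45 min
Sun: in 10:16→10:15, out 15:11→15:15; 5 h 0 min − 10 min = 4 h 50 min
Total credited: 27 h 50 min.

27.83 hours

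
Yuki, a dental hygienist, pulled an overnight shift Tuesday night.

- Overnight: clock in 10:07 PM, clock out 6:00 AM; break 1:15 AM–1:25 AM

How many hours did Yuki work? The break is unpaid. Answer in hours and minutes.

Overnight: 10:07 PM → midnight = 1 h 53 min; midnight → 6:00 AM = 6 h 0 min; span 7 h 53 min; less 10 min break → 7 h 43 min

7 h 43 min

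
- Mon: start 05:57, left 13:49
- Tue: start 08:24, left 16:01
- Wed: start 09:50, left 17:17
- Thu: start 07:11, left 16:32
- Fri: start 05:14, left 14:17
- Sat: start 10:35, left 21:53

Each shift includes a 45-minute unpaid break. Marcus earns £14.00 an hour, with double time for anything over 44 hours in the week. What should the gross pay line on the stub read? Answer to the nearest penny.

Mon: 05:57–13:49 = 7 h 52 min; less 45 min break → 7 h 7 min
Tue: 08:24–16:01 = 7 h 37 min; less 45 min break → 6 h 52 min
Wed: 09:50–17:17 = 7 h 27 min; less 45 min break → 6 h 42 min
Thu: 07:11–16:32 = 9 h 21 min; less 45 min break → 8 h 36 min
Fri: 05:14–14:17 = 9 h 3 min; less 45 min break → 8 h 18 min
Sat: 10:35–21:53 = 11 h 18 min; less 45 min break → 10 h 33 min
Total worked: 48 h 8 min = 2888 min.
Regular 44 h 0 min = 2640 min at £14.00/h; overtime 4 h 8 min = 248 min at £28.00/h.
Pay = (2640 × £14.00 + 248 × £28.00) ÷ 60 = £731.73.

£731.73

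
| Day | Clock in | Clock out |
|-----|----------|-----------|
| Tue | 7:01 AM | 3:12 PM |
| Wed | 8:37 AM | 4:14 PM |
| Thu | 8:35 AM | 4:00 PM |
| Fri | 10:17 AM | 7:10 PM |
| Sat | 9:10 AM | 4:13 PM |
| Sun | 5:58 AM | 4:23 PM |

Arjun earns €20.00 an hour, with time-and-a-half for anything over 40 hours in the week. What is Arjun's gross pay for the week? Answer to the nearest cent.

Tue: 7:01 AM–3:12 PM = 8 h 11 min
Wed: 8:37 AM–4:14 PM = 7 h 37 min
Thu: 8:35 AM–4:00 PM = 7 h 25 min
Fri: 10:17 AM–7:10 PM = 8 h 53 min
Sat: 9:10 AM–4:13 PM = 7 h 3 min
Sun: 5:58 AM–4:23 PM = 10 h 25 min
Total worked: 49 h 34 min = 2974 min.
Regular 40 h 0 min = 2400 min at €20.00/h; overtime 9 h 34 min = 574 min at €30.00/h.
Pay = (2400 × €20.00 + 574 × €30.00) ÷ 60 = €1087.00.

€1087.00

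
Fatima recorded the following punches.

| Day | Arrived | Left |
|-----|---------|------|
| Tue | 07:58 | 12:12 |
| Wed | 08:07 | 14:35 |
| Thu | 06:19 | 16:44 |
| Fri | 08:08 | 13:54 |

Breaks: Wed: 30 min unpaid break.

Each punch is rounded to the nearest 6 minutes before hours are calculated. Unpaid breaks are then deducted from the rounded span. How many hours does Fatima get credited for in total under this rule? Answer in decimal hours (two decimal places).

Tue: in 07:58→08:00, out 12:12→12:12; 4 h 12 min
Wed: in 08:07→08:06, out 14:35→14:36; 6 h 30 min − 30 min = 6 h 0 min
Thu: in 06:19→06:18, out 16:44→16:42; 10 h 24 min
Fri: in 08:08→08:06, out 13:54→13:54; 5 h 48 min
Total credited: 26 h 24 min.

26.40 hours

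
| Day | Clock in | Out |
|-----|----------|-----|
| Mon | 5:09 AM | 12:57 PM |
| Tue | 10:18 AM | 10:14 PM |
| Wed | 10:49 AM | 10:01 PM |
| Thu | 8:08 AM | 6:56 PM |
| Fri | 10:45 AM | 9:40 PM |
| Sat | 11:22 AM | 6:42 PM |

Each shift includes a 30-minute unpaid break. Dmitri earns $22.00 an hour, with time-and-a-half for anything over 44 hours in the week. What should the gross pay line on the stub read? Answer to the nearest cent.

Mon: 5:09 AM–12:57 PM = 7 h 48 min; less 30 min break → 7 h 18 min
Tue: 10:18 AM–10:14 PM = 11 h 56 min; less 30 min break → 11 h 26 min
Wed: 10:49 AM–10:01 PM = 11 h 12 min; less 30 min break → 10 h 42 min
Thu: 8:08 AM–6:56 PM = 10 h 48 min; less 30 min break → 10 h 18 min
Fri: 10:45 AM–9:40 PM = 10 h 55 min; less 30 min break → 10 h 25 min
Sat: 11:22 AM–6:42 PM = 7 h 20 min; less 30 min break → 6 h 50 min
Total worked: 56 h 59 min = 3419 min.
Regular 44 h 0 min = 2640 min at $22.00/h; overtime 12 h 59 min = 779 min at $33.00/h.
Pay = (2640 × $22.00 + 779 × $33.00) ÷ 60 = $1396.45.

$1396.45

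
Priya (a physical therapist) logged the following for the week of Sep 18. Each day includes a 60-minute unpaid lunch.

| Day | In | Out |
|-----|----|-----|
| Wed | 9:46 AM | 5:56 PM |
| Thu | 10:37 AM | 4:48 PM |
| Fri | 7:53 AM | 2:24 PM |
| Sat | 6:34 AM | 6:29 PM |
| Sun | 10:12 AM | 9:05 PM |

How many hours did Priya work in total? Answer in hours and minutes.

38 h 40 min

Wed: 9:46 AM–5:56 PM = 8 h 10 min; less 60 min break → 7 h 10 min
Thu: 10:37 AM–4:48 PM = 6 h 11 min; less 60 min break → 5 h 11 min
Fri: 7:53 AM–2:24 PM = 6 h 31 min; less 60 min break → 5 h 31 min
Sat: 6:34 AM–6:29 PM = 11 h 55 min; less 60 min break → 10 h 55 min
Sun: 10:12 AM–9:05 PM = 10 h 53 min; less 60 min break → 9 h 53 min
Total: 7 h 10 min + 5 h 11 min + 5 h 31 min + 10 h 55 min + 9 h 53 min = 38 h 40 min.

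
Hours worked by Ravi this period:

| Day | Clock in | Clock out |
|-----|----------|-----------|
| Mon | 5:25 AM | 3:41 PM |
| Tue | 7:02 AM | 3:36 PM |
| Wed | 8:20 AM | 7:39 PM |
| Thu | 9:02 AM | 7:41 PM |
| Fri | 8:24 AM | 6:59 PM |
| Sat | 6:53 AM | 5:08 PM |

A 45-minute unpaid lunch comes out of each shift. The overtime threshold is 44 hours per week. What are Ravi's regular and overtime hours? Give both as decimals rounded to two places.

Regular 44.00 hours, overtime 13.13 hours

Mon: 5:25 AM–3:41 PM = 10 h 16 min; less 45 min break → 9 h 31 min
Tue: 7:02 AM–3:36 PM = 8 h 34 min; less 45 min break → 7 h 49 min
Wed: 8:20 AM–7:39 PM = 11 h 19 min; less 45 min break → 10 h 34 min
Thu: 9:02 AM–7:41 PM = 10 h 39 min; less 45 min break → 9 h 54 min
Fri: 8:24 AM–6:59 PM = 10 h 35 min; less 45 min break → 9 h 50 min
Sat: 6:53 AM–5:08 PM = 10 h 15 min; less 45 min break → 9 h 30 min
Total worked: 57 h 8 min = 57.13 h.
Threshold 44 h → overtime 13 h 8 min, regular 44 h 0 min.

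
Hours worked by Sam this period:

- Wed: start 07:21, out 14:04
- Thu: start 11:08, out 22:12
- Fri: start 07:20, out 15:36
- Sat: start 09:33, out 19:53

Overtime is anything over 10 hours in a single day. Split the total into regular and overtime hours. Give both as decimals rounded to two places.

Regular 34.98 hours, overtime 1.40 hours

Wed: 07:21–14:04 = 6 h 43 min
Thu: 11:08–22:12 = 11 h 4 min
Fri: 07:20–15:36 = 8 h 16 min
Sat: 09:33–19:53 = 10 h 20 min
Wed reg 6 h 43 min / OT 0 h 0 min; Thu reg 10 h 0 min / OT 1 h 4 min; Fri reg 8 h 16 min / OT 0 h 0 min; Sat reg 10 h 0 min / OT 0 h 20 min.
Totals: regular 34 h 59 min, overtime 1 h 24 min.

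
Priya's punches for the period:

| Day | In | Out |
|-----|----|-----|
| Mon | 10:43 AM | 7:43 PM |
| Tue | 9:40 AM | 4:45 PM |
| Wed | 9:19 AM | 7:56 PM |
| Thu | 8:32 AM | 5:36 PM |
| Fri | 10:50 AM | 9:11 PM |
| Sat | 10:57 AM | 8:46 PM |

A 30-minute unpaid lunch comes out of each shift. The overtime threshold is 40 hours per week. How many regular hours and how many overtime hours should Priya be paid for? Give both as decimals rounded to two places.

Mon: 10:43 AM–7:43 PM = 9 h 0 min; less 30 min break → 8 h 30 min
Tue: 9:40 AM–4:45 PM = 7 h 5 min; less 30 min break → 6 h 35 min
Wed: 9:19 AM–7:56 PM = 10 h 37 min; less 30 min break → 10 h 7 min
Thu: 8:32 AM–5:36 PM = 9 h 4 min; less 30 min break → 8 h 34 min
Fri: 10:50 AM–9:11 PM = 10 h 21 min; less 30 min break → 9 h 51 min
Sat: 10:57 AM–8:46 PM = 9 h 49 min; less 30 min break → 9 h 19 min
Total worked: 52 h 56 min = 52.93 h.
Threshold 40 h → overtime 12 h 56 min, regular 40 h 0 min.

Regular 40.00 hours, overtime 12.93 hours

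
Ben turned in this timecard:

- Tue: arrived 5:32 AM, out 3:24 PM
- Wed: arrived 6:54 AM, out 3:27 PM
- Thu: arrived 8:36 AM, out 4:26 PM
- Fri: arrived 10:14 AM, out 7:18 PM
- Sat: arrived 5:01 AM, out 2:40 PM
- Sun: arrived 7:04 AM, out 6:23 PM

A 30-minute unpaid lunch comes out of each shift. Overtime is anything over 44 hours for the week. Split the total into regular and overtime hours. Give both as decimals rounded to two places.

Tue: 5:32 AM–3:24 PM = 9 h 52 min; less 30 min break → 9 h 22 min
Wed: 6:54 AM–3:27 PM = 8 h 33 min; less 30 min break → 8 h 3 min
Thu: 8:36 AM–4:26 PM = 7 h 50 min; less 30 min break → 7 h 20 min
Fri: 10:14 AM–7:18 PM = 9 h 4 min; less 30 min break → 8 h 34 min
Sat: 5:01 AM–2:40 PM = 9 h 39 min; less 30 min break → 9 h 9 min
Sun: 7:04 AM–6:23 PM = 11 h 19 min; less 30 min break → 10 h 49 min
Total worked: 53 h 17 min = 53.28 h.
Threshold 44 h → overtime 9 h 17 min, regular 44 h 0 min.

Regular 44.00 hours, overtime 9.28 hours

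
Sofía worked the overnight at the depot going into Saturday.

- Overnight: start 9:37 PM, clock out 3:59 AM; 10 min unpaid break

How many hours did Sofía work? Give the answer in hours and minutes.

Overnight: 9:37 PM → midnight = 2 h 23 min; midnight → 3:59 AM = 3 h 59 min; span 6 h 22 min; less 10 min break → 6 h 12 min

6 h 12 min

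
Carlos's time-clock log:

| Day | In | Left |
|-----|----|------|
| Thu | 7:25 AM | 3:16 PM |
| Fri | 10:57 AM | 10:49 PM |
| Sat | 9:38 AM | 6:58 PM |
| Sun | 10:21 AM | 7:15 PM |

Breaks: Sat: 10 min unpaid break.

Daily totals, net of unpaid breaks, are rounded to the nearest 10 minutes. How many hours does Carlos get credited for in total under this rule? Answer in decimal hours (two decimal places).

Thu: 7:25 AM–3:16 PM = 7 h 51 min → rounds to 7 h 50 min
Fri: 10:57 AM–10:49 PM = 11 h 52 min → rounds to 11 h 50 min
Sat: 9:38 AM–6:58 PM = 9 h 20 min − 10 min = 9 h 10 min → rounds to 9 h 10 min
Sun: 10:21 AM–7:15 PM = 8 h 54 min → rounds to 8 h 50 min
Total credited: 37 h 40 min.

37.67 hours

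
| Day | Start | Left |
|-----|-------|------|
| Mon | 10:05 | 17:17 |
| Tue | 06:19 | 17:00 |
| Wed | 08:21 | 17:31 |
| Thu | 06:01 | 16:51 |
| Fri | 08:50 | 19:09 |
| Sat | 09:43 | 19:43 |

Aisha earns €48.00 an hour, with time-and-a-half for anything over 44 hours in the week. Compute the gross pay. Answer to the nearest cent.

€3134.40

Mon: 10:05–17:17 = 7 h 12 min
Tue: 06:19–17:00 = 10 h 41 min
Wed: 08:21–17:31 = 9 h 10 min
Thu: 06:01–16:51 = 10 h 50 min
Fri: 08:50–19:09 = 10 h 19 min
Sat: 09:43–19:43 = 10 h 0 min
Total worked: 58 h 12 min = 3492 min.
Regular 44 h 0 min = 2640 min at €48.00/h; overtime 14 h 12 min = 852 min at €72.00/h.
Pay = (2640 × €48.00 + 852 × €72.00) ÷ 60 = €3134.40.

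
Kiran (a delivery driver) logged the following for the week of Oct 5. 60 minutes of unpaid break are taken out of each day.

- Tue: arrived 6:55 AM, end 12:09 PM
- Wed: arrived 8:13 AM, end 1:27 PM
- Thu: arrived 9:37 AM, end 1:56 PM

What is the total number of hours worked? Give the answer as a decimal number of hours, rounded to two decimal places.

11.78 hours

Tue: 6:55 AM–12:09 PM = 5 h 14 min; less 60 min break → 4 h 14 min
Wed: 8:13 AM–1:27 PM = 5 h 14 min; less 60 min break → 4 h 14 min
Thu: 9:37 AM–1:56 PM = 4 h 19 min; less 60 min break → 3 h 19 min
Total: 4 h 14 min + 4 h 14 min + 3 h 19 min = 11 h 47 min.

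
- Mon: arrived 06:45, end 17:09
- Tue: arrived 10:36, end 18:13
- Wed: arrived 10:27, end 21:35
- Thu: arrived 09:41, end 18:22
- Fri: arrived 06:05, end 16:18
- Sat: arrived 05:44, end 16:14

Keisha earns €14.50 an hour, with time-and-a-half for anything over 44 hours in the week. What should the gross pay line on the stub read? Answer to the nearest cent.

€954.46

Mon: 06:45–17:09 = 10 h 24 min
Tue: 10:36–18:13 = 7 h 37 min
Wed: 10:27–21:35 = 11 h 8 min
Thu: 09:41–18:22 = 8 h 41 min
Fri: 06:05–16:18 = 10 h 13 min
Sat: 05:44–16:14 = 10 h 30 min
Total worked: 58 h 33 min = 3513 min.
Regular 44 h 0 min = 2640 min at €14.50/h; overtime 14 h 33 min = 873 min at €21.75/h.
Pay = (2640 × €14.50 + 873 × €21.75) ÷ 60 = €954.46.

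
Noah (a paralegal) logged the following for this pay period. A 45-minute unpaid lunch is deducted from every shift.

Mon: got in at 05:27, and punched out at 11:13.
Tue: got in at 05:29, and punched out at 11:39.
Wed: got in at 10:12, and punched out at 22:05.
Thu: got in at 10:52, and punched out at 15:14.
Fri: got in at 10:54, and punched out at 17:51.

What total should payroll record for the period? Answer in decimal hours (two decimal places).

31.38 hours

Mon: 05:27–11:13 = 5 h 46 min; less 45 min break → 5 h 1 min
Tue: 05:29–11:39 = 6 h 10 min; less 45 min break → 5 h 25 min
Wed: 10:12–22:05 = 11 h 53 min; less 45 min break → 11 h 8 min
Thu: 10:52–15:14 = 4 h 22 min; less 45 min break → 3 h 37 min
Fri: 10:54–17:51 = 6 h 57 min; less 45 min break → 6 h 12 min
Total: 5 h 1 min + 5 h 25 min + 11 h 8 min + 3 h 37 min + 6 h 12 min = 31 h 23 min.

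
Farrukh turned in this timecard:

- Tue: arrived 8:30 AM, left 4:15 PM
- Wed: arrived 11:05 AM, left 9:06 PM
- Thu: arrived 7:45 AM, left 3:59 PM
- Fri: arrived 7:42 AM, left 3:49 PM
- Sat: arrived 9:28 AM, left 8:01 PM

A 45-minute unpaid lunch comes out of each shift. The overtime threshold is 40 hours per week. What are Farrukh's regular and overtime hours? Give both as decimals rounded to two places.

Tue: 8:30 AM–4:15 PM = 7 h 45 min; less 45 min break → 7 h 0 min
Wed: 11:05 AM–9:06 PM = 10 h 1 min; less 45 min break → 9 h 16 min
Thu: 7:45 AM–3:59 PM = 8 h 14 min; less 45 min break → 7 h 29 min
Fri: 7:42 AM–3:49 PM = 8 h 7 min; less 45 min break → 7 h 22 min
Sat: 9:28 AM–8:01 PM = 10 h 33 min; less 45 min break → 9 h 48 min
Total worked: 40 h 55 min = 40.92 h.
Threshold 40 h → overtime 0 h 55 min, regular 40 h 0 min.

Regular 40.00 hours, overtime 0.92 hours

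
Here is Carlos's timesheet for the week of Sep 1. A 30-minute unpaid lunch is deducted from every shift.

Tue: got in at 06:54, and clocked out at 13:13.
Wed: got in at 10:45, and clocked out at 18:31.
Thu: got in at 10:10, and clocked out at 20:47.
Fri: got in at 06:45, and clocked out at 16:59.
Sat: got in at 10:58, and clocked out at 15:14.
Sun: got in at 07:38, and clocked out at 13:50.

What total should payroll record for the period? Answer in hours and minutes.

Tue: 06:54–13:13 = 6 h 19 min; less 30 min break → 5 h 49 min
Wed: 10:45–18:31 = 7 h 46 min; less 30 min break → 7 h 16 min
Thu: 10:10–20:47 = 10 h 37 min; less 30 min break → 10 h 7 min
Fri: 06:45–16:59 = 10 h 14 min; less 30 min break → 9 h 44 min
Sat: 10:58–15:14 = 4 h 16 min; less 30 min break → 3 h 46 min
Sun: 07:38–13:50 = 6 h 12 min; less 30 min break → 5 h 42 min
Total: 5 h 49 min + 7 h 16 min + 10 h 7 min + 9 h 44 min + 3 h 46 min + 5 h 42 min = 42 h 24 min.

42 h 24 min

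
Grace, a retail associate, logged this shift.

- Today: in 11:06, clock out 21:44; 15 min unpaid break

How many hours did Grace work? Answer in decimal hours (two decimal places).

10.38 hours

Today: 11:06–21:44 = 10 h 38 min; less 15 min break → 10 h 23 min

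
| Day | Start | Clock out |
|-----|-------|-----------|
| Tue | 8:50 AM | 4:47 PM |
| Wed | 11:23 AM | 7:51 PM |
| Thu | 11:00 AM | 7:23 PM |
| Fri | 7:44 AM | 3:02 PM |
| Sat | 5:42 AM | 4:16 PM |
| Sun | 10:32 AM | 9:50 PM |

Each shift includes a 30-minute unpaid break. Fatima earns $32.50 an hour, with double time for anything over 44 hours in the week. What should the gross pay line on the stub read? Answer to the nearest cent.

$1882.83

Tue: 8:50 AM–4:47 PM = 7 h 57 min; less 30 min break → 7 h 27 min
Wed: 11:23 AM–7:51 PM = 8 h 28 min; less 30 min break → 7 h 58 min
Thu: 11:00 AM–7:23 PM = 8 h 23 min; less 30 min break → 7 h 53 min
Fri: 7:44 AM–3:02 PM = 7 h 18 min; less 30 min break → 6 h 48 min
Sat: 5:42 AM–4:16 PM = 10 h 34 min; less 30 min break → 10 h 4 min
Sun: 10:32 AM–9:50 PM = 11 h 18 min; less 30 min break → 10 h 48 min
Total worked: 50 h 58 min = 3058 min.
Regular 44 h 0 min = 2640 min at $32.50/h; overtime 6 h 58 min = 418 min at $65.00/h.
Pay = (2640 × $32.50 + 418 × $65.00) ÷ 60 = $1882.83.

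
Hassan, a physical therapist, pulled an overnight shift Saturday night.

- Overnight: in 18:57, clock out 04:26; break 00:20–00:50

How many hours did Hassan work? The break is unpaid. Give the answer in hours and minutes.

8 h 59 min

Overnight: 18:57 → midnight = 5 h 3 min; midnight → 04:26 = 4 h 26 min; span 9 h 29 min; less 30 min break → 8 h 59 min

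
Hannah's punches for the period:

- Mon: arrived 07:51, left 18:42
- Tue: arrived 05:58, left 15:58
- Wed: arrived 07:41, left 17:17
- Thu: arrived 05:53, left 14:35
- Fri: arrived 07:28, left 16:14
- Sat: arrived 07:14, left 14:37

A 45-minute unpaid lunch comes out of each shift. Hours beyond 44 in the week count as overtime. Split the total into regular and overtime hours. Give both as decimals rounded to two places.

Mon: 07:51–18:42 = 10 h 51 min; less 45 min break → 10 h 6 min
Tue: 05:58–15:58 = 10 h 0 min; less 45 min break → 9 h 15 min
Wed: 07:41–17:17 = 9 h 36 min; less 45 min break → 8 h 51 min
Thu: 05:53–14:35 = 8 h 42 min; less 45 min break → 7 h 57 min
Fri: 07:28–16:14 = 8 h 46 min; less 45 min break → 8 h 1 min
Sat: 07:14–14:37 = 7 h 23 min; less 45 min break → 6 h 38 min
Total worked: 50 h 48 min = 50.80 h.
Threshold 44 h → overtime 6 h 48 min, regular 44 h 0 min.

Regular 44.00 hours, overtime 6.80 hours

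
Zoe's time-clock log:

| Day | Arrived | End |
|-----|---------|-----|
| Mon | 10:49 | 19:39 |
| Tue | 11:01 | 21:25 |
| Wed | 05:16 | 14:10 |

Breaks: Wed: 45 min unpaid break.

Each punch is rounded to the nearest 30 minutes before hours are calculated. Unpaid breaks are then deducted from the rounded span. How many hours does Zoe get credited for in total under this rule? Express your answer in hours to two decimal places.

26.75 hours

Mon: in 10:49→11:00, out 19:39→19:30; 8 h 30 min
Tue: in 11:01→11:00, out 21:25→21:30; 10 h 30 min
Wed: in 05:16→05:30, out 14:10→14:00; 8 h 30 min − 45 min = 7 h 45 min
Total credited: 26 h 45 min.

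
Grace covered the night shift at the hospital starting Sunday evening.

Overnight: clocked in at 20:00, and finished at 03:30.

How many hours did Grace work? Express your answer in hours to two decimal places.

Overnight: 20:00 → midnight = 4 h 0 min; midnight → 03:30 = 3 h 30 min; span 7 h 30 min

7.50 hours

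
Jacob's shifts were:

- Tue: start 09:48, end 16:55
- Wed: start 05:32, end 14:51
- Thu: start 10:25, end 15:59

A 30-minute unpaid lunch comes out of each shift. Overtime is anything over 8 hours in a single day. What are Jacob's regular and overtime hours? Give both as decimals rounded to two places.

Tue: 09:48–16:55 = 7 h 7 min; less 30 min break → 6 h 37 min
Wed: 05:32–14:51 = 9 h 19 min; less 30 min break → 8 h 49 min
Thu: 10:25–15:59 = 5 h 34 min; less 30 min break → 5 h 4 min
Tue reg 6 h 37 min / OT 0 h 0 min; Wed reg 8 h 0 min / OT 0 h 49 min; Thu reg 5 h 4 min / OT 0 h 0 min.
Totals: regular 19 h 41 min, overtime 0 h 49 min.

Regular 19.68 hours, overtime 0.82 hours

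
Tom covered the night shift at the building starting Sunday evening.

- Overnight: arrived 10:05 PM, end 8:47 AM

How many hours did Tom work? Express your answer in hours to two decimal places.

10.70 hours

Overnight: 10:05 PM → midnight = 1 h 55 min; midnight → 8:47 AM = 8 h 47 min; span 10 h 42 min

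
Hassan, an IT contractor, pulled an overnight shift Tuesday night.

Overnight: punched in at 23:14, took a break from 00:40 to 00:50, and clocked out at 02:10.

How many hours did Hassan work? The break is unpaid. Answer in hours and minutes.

Overnight: 23:14 → midnight = 0 h 46 min; midnight → 02:10 = 2 h 10 min; span 2 h 56 min; less 10 min break → 2 h 46 min

2 h 46 min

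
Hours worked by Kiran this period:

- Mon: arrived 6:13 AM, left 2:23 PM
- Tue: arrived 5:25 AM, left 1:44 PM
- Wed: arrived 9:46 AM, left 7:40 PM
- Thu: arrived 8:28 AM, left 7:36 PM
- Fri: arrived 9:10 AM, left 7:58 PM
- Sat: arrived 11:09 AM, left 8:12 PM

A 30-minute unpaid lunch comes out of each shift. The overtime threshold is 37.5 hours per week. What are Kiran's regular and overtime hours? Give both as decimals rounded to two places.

Regular 37.50 hours, overtime 16.87 hours

Mon: 6:13 AM–2:23 PM = 8 h 10 min; less 30 min break → 7 h 40 min
Tue: 5:25 AM–1:44 PM = 8 h 19 min; less 30 min break → 7 h 49 min
Wed: 9:46 AM–7:40 PM = 9 h 54 min; less 30 min break → 9 h 24 min
Thu: 8:28 AM–7:36 PM = 11 h 8 min; less 30 min break → 10 h 38 min
Fri: 9:10 AM–7:58 PM = 10 h 48 min; less 30 min break → 10 h 18 min
Sat: 11:09 AM–8:12 PM = 9 h 3 min; less 30 min break → 8 h 33 min
Total worked: 54 h 22 min = 54.37 h.
Threshold 37.5 h → overtime 16 h 52 min, regular 37 h 30 min.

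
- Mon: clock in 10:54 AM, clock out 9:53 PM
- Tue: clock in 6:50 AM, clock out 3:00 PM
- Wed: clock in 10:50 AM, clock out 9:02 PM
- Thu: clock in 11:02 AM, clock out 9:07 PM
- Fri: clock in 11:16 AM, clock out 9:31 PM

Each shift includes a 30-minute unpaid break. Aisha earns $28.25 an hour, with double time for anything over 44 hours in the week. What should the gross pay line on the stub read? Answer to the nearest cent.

Mon: 10:54 AM–9:53 PM = 10 h 59 min; less 30 min break → 10 h 29 min
Tue: 6:50 AM–3:00 PM = 8 h 10 min; less 30 min break → 7 h 40 min
Wed: 10:50 AM–9:02 PM = 10 h 12 min; less 30 min break → 9 h 42 min
Thu: 11:02 AM–9:07 PM = 10 h 5 min; less 30 min break → 9 h 35 min
Fri: 11:16 AM–9:31 PM = 10 h 15 min; less 30 min break → 9 h 45 min
Total worked: 47 h 11 min = 2831 min.
Regular 44 h 0 min = 2640 min at $28.25/h; overtime 3 h 11 min = 191 min at $56.50/h.
Pay = (2640 × $28.25 + 191 × $56.50) ÷ 60 = $1422.86.

$1422.86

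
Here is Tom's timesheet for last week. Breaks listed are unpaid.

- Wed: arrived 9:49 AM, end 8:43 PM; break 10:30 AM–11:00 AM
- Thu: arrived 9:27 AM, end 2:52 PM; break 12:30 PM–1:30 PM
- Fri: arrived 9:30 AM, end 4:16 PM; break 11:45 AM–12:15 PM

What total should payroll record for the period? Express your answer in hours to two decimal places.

21.08 hours

Wed: 9:49 AM–8:43 PM = 10 h 54 min; less 30 min break → 10 h 24 min
Thu: 9:27 AM–2:52 PM = 5 h 25 min; less 60 min break → 4 h 25 min
Fri: 9:30 AM–4:16 PM = 6 h 46 min; less 30 min break → 6 h 16 min
Total: 10 h 24 min + 4 h 25 min + 6 h 16 min = 21 h 5 min.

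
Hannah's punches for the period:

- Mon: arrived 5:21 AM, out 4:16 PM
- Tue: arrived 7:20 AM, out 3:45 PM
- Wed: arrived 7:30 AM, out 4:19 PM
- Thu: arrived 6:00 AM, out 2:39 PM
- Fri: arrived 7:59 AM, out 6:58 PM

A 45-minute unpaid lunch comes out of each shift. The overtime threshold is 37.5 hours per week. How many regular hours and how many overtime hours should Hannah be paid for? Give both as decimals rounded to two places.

Regular 37.50 hours, overtime 6.53 hours

Mon: 5:21 AM–4:16 PM = 10 h 55 min; less 45 min break → 10 h 10 min
Tue: 7:20 AM–3:45 PM = 8 h 25 min; less 45 min break → 7 h 40 min
Wed: 7:30 AM–4:19 PM = 8 h 49 min; less 45 min break → 8 h 4 min
Thu: 6:00 AM–2:39 PM = 8 h 39 min; less 45 min break → 7 h 54 min
Fri: 7:59 AM–6:58 PM = 10 h 59 min; less 45 min break → 10 h 14 min
Total worked: 44 h 2 min = 44.03 h.
Threshold 37.5 h → overtime 6 h 32 min, regular 37 h 30 min.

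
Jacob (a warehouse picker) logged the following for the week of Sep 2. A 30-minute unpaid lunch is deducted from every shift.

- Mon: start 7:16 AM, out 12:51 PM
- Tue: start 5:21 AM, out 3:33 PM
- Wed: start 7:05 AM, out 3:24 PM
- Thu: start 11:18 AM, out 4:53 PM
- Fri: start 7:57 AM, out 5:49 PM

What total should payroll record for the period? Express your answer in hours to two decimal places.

Mon: 7:16 AM–12:51 PM = 5 h 35 min; less 30 min break → 5 h 5 min
Tue: 5:21 AM–3:33 PM = 10 h 12 min; less 30 min break → 9 h 42 min
Wed: 7:05 AM–3:24 PM = 8 h 19 min; less 30 min break → 7 h 49 min
Thu: 11:18 AM–4:53 PM = 5 h 35 min; less 30 min break → 5 h 5 min
Fri: 7:57 AM–5:49 PM = 9 h 52 min; less 30 min break → 9 h 22 min
Total: 5 h 5 min + 9 h 42 min + 7 h 49 min + 5 h 5 min + 9 h 22 min = 37 h 3 min.

37.05 hours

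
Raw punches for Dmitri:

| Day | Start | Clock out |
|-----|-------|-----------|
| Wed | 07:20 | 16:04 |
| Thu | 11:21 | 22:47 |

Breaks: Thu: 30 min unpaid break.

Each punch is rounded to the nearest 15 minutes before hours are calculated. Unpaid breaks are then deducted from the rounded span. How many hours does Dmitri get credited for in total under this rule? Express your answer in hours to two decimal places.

Wed: in 07:20→07:15, out 16:04→16:00; 8 h 45 min
Thu: in 11:21→11:15, out 22:47→22:45; 11 h 30 min − 30 min = 11 h 0 min
Total credited: 19 h 45 min.

19.75 hours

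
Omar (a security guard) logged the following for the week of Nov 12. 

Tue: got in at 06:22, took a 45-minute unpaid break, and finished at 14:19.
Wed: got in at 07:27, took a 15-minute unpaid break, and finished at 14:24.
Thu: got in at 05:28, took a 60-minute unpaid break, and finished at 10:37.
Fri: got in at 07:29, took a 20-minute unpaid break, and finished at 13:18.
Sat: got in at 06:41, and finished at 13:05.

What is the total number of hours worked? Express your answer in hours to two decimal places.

Tue: 06:22–14:19 = 7 h 57 min; less 45 min break → 7 h 12 min
Wed: 07:27–14:24 = 6 h 57 min; less 15 min break → 6 h 42 min
Thu: 05:28–10:37 = 5 h 9 min; less 60 min break → 4 h 9 min
Fri: 07:29–13:18 = 5 h 49 min; less 20 min break → 5 h 29 min
Sat: 06:41–13:05 = 6 h 24 min
Total: 7 h 12 min + 6 h 42 min + 4 h 9 min + 5 h 29 min + 6 h 24 min = 29 h 56 min.

29.93 hours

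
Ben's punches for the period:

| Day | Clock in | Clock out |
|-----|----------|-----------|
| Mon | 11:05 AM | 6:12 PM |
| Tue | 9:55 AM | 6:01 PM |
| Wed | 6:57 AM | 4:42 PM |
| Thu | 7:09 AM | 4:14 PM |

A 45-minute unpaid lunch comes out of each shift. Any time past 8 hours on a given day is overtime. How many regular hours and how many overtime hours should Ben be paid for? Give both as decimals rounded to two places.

Mon: 11:05 AM–6:12 PM = 7 h 7 min; less 45 min break → 6 h 22 min
Tue: 9:55 AM–6:01 PM = 8 h 6 min; less 45 min break → 7 h 21 min
Wed: 6:57 AM–4:42 PM = 9 h 45 min; less 45 min break → 9 h 0 min
Thu: 7:09 AM–4:14 PM = 9 h 5 min; less 45 min break → 8 h 20 min
Mon reg 6 h 22 min / OT 0 h 0 min; Tue reg 7 h 21 min / OT 0 h 0 min; Wed reg 8 h 0 min / OT 1 h 0 min; Thu reg 8 h 0 min / OT 0 h 20 min.
Totals: regular 29 h 43 min, overtime 1 h 20 min.

Regular 29.72 hours, overtime 1.33 hours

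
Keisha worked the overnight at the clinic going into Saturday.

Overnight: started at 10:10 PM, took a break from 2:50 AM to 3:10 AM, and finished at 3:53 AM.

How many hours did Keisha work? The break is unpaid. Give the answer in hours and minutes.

5 h 23 min

Overnight: 10:10 PM → midnight = 1 h 50 min; midnight → 3:53 AM = 3 h 53 min; span 5 h 43 min; less 20 min break → 5 h 23 min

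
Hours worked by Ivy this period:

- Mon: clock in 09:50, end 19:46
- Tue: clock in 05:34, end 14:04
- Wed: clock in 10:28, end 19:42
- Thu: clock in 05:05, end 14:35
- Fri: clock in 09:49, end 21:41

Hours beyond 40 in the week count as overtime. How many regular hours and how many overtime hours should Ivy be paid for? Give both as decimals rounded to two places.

Regular 40.00 hours, overtime 9.03 hours

Mon: 09:50–19:46 = 9 h 56 min
Tue: 05:34–14:04 = 8 h 30 min
Wed: 10:28–19:42 = 9 h 14 min
Thu: 05:05–14:35 = 9 h 30 min
Fri: 09:49–21:41 = 11 h 52 min
Total worked: 49 h 2 min = 49.03 h.
Threshold 40 h → overtime 9 h 2 min, regular 40 h 0 min.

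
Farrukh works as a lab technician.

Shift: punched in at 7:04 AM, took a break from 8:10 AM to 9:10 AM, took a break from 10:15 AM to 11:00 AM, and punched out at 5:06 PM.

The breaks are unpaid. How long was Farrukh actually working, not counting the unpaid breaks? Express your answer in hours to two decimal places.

Shift: 7:04 AM–5:06 PM = 10 h 2 min; less 105 min break → 8 h 17 min

8.28 hours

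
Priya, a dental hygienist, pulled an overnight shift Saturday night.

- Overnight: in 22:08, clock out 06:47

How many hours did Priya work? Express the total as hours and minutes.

8 h 39 min

Overnight: 22:08 → midnight = 1 h 52 min; midnight → 06:47 = 6 h 47 min; span 8 h 39 min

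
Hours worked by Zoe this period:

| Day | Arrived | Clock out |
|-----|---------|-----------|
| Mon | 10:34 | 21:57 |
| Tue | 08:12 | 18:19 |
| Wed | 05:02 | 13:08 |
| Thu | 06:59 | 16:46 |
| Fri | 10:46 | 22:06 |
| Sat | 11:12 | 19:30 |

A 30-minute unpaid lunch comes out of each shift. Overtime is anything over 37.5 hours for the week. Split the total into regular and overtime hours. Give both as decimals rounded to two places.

Regular 37.50 hours, overtime 18.52 hours

Mon: 10:34–21:57 = 11 h 23 min; less 30 min break → 10 h 53 min
Tue: 08:12–18:19 = 10 h 7 min; less 30 min break → 9 h 37 min
Wed: 05:02–13:08 = 8 h 6 min; less 30 min break → 7 h 36 min
Thu: 06:59–16:46 = 9 h 47 min; less 30 min break → 9 h 17 min
Fri: 10:46–22:06 = 11 h 20 min; less 30 min break → 10 h 50 min
Sat: 11:12–19:30 = 8 h 18 min; less 30 min break → 7 h 48 min
Total worked: 56 h 1 min = 56.02 h.
Threshold 37.5 h → overtime 18 h 31 min, regular 37 h 30 min.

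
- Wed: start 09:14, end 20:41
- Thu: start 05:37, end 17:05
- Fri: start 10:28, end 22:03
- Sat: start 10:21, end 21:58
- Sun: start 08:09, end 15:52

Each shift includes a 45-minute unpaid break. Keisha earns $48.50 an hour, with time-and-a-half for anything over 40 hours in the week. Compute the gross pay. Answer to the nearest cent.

Wed: 09:14–20:41 = 11 h 27 min; less 45 min break → 10 h 42 min
Thu: 05:37–17:05 = 11 h 28 min; less 45 min break → 10 h 43 min
Fri: 10:28–22:03 = 11 h 35 min; less 45 min break → 10 h 50 min
Sat: 10:21–21:58 = 11 h 37 min; less 45 min break → 10 h 52 min
Sun: 08:09–15:52 = 7 h 43 min; less 45 min break → 6 h 58 min
Total worked: 50 h 5 min = 3005 min.
Regular 40 h 0 min = 2400 min at $48.50/h; overtime 10 h 5 min = 605 min at $72.75/h.
Pay = (2400 × $48.50 + 605 × $72.75) ÷ 60 = $2673.56.

$2673.56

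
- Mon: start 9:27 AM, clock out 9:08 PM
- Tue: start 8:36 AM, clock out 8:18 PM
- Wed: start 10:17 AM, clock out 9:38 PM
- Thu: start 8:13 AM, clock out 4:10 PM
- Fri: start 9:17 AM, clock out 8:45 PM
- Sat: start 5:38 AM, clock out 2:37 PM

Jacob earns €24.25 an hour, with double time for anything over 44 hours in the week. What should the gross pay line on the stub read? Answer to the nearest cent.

€1994.97

Mon: 9:27 AM–9:08 PM = 11 h 41 min
Tue: 8:36 AM–8:18 PM = 11 h 42 min
Wed: 10:17 AM–9:38 PM = 11 h 21 min
Thu: 8:13 AM–4:10 PM = 7 h 57 min
Fri: 9:17 AM–8:45 PM = 11 h 28 min
Sat: 5:38 AM–2:37 PM = 8 h 59 min
Total worked: 63 h 8 min = 3788 min.
Regular 44 h 0 min = 2640 min at €24.25/h; overtime 19 h 8 min = 1148 min at €48.50/h.
Pay = (2640 × €24.25 + 1148 × €48.50) ÷ 60 = €1994.97.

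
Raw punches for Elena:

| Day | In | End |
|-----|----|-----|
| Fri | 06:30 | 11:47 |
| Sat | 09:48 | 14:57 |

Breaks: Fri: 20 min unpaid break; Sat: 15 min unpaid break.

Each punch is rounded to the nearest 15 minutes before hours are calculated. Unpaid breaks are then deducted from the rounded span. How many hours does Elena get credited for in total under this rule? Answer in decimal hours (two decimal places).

Fri: in 06:30→06:30, out 11:47→11:45; 5 h 15 min − 20 min = 4 h 55 min
Sat: in 09:48→09:45, out 14:57→15:00; 5 h 15 min − 15 min = 5 h 0 min
Total credited: 9 h 55 min.

9.92 hours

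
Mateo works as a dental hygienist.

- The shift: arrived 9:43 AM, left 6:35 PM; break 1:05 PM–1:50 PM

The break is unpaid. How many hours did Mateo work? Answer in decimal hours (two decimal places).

The shift: 9:43 AM–6:35 PM = 8 h 52 min; less 45 min break → 8 h 7 min

8.12 hours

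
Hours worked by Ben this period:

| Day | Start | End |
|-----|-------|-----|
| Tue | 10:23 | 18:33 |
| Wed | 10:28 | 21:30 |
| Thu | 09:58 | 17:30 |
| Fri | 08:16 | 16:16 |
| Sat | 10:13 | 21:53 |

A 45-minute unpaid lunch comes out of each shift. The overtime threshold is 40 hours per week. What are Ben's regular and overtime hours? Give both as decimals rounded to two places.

Regular 40.00 hours, overtime 2.65 hours

Tue: 10:23–18:33 = 8 h 10 min; less 45 min break → 7 h 25 min
Wed: 10:28–21:30 = 11 h 2 min; less 45 min break → 10 h 17 min
Thu: 09:58–17:30 = 7 h 32 min; less 45 min break → 6 h 47 min
Fri: 08:16–16:16 = 8 h 0 min; less 45 min break → 7 h 15 min
Sat: 10:13–21:53 = 11 h 40 min; less 45 min break → 10 h 55 min
Total worked: 42 h 39 min = 42.65 h.
Threshold 40 h → overtime 2 h 39 min, regular 40 h 0 min.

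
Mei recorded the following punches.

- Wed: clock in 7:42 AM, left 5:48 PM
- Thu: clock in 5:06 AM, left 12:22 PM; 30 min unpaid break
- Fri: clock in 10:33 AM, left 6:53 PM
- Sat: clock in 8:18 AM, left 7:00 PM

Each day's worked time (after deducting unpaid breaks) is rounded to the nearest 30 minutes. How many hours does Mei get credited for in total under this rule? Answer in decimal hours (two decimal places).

36.00 hours

Wed: 7:42 AM–5:48 PM = 10 h 6 min → rounds to 10 h 0 min
Thu: 5:06 AM–12:22 PM = 7 h 16 min − 30 min = 6 h 46 min → rounds to 7 h 0 min
Fri: 10:33 AM–6:53 PM = 8 h 20 min → rounds to 8 h 30 min
Sat: 8:18 AM–7:00 PM = 10 h 42 min → rounds to 10 h 30 min
Total credited: 36 h 0 min.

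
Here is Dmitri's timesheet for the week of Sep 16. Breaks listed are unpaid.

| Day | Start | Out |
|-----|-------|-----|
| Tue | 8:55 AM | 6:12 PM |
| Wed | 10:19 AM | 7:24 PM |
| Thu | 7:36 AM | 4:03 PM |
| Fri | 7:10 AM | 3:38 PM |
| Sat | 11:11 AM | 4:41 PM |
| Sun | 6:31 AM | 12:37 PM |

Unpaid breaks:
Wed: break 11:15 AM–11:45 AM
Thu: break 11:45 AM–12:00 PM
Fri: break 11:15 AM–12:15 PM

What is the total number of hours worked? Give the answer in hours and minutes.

45 h 8 min

Tue: 8:55 AM–6:12 PM = 9 h 17 min
Wed: 10:19 AM–7:24 PM = 9 h 5 min; less 30 min break → 8 h 35 min
Thu: 7:36 AM–4:03 PM = 8 h 27 min; less 15 min break → 8 h 12 min
Fri: 7:10 AM–3:38 PM = 8 h 28 min; less 60 min break → 7 h 28 min
Sat: 11:11 AM–4:41 PM = 5 h 30 min
Sun: 6:31 AM–12:37 PM = 6 h 6 min
Total: 9 h 17 min + 8 h 35 min + 8 h 12 min + 7 h 28 min + 5 h 30 min + 6 h 6 min = 45 h 8 min.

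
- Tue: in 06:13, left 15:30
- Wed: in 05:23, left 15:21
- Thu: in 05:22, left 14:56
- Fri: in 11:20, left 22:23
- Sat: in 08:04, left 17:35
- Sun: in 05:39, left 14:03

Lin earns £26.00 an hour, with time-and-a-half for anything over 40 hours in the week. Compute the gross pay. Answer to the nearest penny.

Tue: 06:13–15:30 = 9 h 17 min
Wed: 05:23–15:21 = 9 h 58 min
Thu: 05:22–14:56 = 9 h 34 min
Fri: 11:20–22:23 = 11 h 3 min
Sat: 08:04–17:35 = 9 h 31 min
Sun: 05:39–14:03 = 8 h 24 min
Total worked: 57 h 47 min = 3467 min.
Regular 40 h 0 min = 2400 min at £26.00/h; overtime 17 h 47 min = 1067 min at £39.00/h.
Pay = (2400 × £26.00 + 1067 × £39.00) ÷ 60 = £1733.55.

£1733.55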